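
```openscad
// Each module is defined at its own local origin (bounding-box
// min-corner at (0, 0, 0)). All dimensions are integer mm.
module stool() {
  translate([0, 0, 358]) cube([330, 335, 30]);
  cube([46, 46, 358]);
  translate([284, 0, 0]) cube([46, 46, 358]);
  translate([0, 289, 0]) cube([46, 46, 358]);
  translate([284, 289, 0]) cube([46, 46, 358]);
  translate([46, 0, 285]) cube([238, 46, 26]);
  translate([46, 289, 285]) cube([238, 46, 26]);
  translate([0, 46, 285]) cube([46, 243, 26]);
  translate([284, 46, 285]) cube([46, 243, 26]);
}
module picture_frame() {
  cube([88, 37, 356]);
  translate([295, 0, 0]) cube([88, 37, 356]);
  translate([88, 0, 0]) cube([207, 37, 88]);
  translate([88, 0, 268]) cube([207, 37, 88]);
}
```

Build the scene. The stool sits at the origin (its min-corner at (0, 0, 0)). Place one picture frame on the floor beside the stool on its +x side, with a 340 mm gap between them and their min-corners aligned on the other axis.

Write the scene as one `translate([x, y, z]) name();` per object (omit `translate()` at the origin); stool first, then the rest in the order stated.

stool();
translate([670, 0, 0]) picture_frame();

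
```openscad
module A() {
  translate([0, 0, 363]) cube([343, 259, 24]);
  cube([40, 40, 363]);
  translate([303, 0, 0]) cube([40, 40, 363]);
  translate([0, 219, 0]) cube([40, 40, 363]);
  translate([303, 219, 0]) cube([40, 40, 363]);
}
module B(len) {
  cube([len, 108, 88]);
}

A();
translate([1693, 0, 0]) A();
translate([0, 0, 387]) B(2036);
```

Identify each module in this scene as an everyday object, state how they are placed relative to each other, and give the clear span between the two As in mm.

A is a stool. B is a beam. A beam spans the tops of two stools. The clear span between the two stools is 1350 mm.

Second stool starts at x = 1693; first ends at x = 343; clear span = 1693 − 343 = 1350 mm.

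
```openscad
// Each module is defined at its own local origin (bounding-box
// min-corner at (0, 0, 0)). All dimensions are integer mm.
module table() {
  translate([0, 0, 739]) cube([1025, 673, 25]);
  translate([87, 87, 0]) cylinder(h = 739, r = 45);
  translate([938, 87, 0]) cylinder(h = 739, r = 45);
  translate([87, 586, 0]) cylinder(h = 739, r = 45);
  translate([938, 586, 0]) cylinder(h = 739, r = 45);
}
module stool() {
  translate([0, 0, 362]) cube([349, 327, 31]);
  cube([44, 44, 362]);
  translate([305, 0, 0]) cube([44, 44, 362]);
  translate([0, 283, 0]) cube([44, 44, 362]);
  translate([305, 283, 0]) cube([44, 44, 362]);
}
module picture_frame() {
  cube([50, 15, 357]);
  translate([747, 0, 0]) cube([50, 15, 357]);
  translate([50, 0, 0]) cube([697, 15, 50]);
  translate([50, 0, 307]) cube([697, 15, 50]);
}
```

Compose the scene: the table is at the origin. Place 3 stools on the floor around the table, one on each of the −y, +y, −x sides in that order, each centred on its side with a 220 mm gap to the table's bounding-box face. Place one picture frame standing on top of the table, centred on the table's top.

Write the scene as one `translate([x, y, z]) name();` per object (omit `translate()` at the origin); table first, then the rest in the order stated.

table();
translate([338, -547, 0]) stool();
translate([338, 893, 0]) stool();
translate([-569, 173, 0]) stool();
translate([114, 329, 764]) picture_frame();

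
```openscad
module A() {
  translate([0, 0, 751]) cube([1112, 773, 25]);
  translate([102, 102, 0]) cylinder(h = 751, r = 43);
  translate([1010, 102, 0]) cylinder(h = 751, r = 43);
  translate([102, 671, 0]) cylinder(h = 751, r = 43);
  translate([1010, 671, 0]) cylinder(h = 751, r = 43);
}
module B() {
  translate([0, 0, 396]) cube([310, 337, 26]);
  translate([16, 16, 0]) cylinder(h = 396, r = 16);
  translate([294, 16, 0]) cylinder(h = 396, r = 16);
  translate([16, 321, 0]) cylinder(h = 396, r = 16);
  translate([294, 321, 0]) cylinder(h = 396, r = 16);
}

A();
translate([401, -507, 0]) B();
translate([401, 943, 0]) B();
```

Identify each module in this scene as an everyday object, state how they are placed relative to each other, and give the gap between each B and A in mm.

Each stool's nearest face is 170 mm from the table's bounding box.

A is a table. B is a stool. Two stools sit around the table at the −y, +y sides. The gap between each stool and the table is 170 mm.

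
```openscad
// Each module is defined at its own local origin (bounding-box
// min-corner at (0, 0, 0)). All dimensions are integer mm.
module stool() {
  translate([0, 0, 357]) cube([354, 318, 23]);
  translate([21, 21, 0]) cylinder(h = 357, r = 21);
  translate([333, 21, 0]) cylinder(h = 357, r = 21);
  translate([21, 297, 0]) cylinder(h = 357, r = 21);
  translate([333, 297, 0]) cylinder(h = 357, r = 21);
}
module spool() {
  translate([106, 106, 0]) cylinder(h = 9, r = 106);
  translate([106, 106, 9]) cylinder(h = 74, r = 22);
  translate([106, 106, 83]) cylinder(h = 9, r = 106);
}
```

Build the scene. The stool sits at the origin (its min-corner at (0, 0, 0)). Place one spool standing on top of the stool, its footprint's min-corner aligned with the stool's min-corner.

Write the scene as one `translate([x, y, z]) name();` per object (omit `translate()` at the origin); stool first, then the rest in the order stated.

stool();
translate([0, 0, 380]) spool();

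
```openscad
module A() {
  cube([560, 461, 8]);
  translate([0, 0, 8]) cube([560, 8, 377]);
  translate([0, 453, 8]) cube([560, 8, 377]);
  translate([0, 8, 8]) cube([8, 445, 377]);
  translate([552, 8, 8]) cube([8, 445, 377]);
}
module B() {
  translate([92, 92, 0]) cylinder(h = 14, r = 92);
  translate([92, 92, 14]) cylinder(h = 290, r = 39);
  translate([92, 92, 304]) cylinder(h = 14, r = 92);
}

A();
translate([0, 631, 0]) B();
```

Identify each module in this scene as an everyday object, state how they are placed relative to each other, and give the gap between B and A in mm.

The spool's nearest face is 170 mm from the open box's +y face.

A is an open box. B is a spool. The spool is on the floor beside the open box on its +y side. The gap between the spool and the open box is 170 mm.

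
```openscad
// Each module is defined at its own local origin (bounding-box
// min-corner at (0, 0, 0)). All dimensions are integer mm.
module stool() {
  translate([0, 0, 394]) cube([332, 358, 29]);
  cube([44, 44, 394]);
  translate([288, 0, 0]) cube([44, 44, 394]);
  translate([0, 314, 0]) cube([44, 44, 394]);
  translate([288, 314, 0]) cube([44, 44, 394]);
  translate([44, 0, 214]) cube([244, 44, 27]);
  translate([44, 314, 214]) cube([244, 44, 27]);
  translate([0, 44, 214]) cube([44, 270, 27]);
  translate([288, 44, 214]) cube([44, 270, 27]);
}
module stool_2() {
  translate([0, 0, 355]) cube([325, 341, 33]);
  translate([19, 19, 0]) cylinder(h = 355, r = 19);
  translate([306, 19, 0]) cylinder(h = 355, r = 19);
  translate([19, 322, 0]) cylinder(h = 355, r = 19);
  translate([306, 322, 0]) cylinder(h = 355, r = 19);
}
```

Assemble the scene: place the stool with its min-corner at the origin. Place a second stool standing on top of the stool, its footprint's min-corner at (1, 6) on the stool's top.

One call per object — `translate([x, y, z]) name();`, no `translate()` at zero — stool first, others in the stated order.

stool();
translate([1, 6, 423]) stool_2();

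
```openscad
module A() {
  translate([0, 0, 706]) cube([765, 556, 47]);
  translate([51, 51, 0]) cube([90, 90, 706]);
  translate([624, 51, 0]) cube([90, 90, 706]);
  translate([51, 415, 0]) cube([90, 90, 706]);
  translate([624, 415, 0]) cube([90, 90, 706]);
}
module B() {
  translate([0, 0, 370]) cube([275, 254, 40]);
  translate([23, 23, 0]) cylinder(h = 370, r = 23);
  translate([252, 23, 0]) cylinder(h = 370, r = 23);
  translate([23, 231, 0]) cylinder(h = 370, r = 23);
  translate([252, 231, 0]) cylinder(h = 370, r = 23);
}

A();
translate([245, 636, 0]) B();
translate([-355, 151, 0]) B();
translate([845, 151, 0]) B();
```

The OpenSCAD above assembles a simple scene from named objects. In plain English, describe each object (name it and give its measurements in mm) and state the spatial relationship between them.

A is a table with a 765×556 mm rectangular top, 47 mm thick, top surface at z = 753 mm, supported by four 90×90 mm square legs, each inset 51 mm from the nearest pair of top edges, running from the floor.

B is a four-legged stool. The seat is 275×254 mm, 40 mm thick, top at z = 410 mm. It stands on four round legs, each 46 mm in diameter, from z = 0 to the seat underside, each leg's axis is inset half a diameter from the nearest pair of seat edges (so the leg's bounding box is flush with the corner).

Three stools sit around the table at the +y, −x, +x sides.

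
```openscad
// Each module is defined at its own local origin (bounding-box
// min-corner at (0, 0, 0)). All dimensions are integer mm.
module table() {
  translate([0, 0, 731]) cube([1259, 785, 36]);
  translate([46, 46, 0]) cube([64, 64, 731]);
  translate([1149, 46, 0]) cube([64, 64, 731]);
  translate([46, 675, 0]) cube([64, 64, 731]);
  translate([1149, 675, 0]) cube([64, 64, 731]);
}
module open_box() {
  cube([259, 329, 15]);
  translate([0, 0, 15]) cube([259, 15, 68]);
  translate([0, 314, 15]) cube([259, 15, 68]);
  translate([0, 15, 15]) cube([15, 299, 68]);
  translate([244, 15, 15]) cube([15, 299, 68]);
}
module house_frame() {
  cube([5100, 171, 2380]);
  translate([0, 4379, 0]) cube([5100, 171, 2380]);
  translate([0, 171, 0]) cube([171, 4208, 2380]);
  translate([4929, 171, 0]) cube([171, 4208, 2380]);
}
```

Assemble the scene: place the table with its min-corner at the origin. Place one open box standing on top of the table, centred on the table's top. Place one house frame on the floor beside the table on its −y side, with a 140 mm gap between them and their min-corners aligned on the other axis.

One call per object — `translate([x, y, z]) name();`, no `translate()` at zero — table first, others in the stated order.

table();
translate([500, 228, 767]) open_box();
translate([0, -4690, 0]) house_frame();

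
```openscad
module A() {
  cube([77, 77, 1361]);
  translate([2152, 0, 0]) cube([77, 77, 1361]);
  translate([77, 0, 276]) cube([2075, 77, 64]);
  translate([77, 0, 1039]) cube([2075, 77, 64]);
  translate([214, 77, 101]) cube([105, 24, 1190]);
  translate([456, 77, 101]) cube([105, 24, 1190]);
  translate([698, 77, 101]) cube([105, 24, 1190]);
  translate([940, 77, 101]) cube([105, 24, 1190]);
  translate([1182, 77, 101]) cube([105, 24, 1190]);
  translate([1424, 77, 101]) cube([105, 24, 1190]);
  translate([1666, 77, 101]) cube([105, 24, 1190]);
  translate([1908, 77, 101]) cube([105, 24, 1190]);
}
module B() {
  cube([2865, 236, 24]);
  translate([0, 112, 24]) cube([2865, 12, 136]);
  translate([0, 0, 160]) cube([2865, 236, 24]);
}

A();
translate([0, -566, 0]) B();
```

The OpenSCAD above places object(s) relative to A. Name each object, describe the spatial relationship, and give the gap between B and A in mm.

A is a fence section. B is an I-beam. The I-beam is on the floor beside the fence section on its −y side. The gap between the I-beam and the fence section is 330 mm.

The I-beam's nearest face is 330 mm from the fence section's −y face.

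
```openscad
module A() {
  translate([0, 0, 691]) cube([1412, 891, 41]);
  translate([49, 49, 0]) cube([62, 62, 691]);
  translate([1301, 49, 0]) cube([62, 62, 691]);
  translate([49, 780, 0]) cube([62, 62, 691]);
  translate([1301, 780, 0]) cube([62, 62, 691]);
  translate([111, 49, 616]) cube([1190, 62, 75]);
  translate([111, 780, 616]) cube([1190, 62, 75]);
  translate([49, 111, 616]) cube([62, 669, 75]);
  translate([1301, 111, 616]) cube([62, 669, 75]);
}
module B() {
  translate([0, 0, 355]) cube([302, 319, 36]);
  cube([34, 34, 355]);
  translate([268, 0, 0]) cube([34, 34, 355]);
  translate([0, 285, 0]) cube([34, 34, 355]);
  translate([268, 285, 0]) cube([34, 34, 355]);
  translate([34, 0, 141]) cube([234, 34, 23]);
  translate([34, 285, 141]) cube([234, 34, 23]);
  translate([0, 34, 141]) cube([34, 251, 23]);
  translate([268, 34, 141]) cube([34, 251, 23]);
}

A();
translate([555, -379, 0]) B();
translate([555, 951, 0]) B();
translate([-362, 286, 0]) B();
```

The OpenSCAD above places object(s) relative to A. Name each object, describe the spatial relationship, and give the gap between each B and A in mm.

A is a table. B is a stool. Three stools sit around the table at the −y, +y, −x sides. The gap between each stool and the table is 60 mm.

Each stool's nearest face is 60 mm from the table's bounding box.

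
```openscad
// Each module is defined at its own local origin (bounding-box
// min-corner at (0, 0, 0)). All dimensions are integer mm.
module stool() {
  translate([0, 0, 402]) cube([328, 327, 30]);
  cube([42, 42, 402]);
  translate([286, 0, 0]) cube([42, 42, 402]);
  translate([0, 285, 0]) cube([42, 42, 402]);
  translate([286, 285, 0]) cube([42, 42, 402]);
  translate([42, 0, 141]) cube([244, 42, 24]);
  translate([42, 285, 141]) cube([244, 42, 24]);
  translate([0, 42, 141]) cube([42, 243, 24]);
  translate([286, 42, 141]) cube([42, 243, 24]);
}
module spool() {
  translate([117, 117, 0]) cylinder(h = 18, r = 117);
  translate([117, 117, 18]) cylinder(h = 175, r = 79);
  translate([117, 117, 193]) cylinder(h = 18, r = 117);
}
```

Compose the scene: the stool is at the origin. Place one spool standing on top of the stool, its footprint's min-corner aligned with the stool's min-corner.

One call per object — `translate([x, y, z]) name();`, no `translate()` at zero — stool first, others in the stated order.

stool();
translate([0, 0, 432]) spool();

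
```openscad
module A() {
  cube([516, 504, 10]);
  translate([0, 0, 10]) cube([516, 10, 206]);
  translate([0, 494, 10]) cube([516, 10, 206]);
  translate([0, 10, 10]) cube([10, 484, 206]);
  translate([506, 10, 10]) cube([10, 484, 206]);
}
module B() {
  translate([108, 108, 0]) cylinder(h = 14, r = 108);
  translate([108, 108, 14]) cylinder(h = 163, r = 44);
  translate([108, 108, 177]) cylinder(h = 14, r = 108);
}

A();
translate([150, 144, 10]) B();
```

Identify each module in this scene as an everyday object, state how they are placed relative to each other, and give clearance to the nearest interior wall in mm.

Clearances: x = 140, y = 134; minimum 134 mm.

A is an open box. B is a spool. The spool sits inside the open box, centred. The clearance to the nearest interior wall is 134 mm.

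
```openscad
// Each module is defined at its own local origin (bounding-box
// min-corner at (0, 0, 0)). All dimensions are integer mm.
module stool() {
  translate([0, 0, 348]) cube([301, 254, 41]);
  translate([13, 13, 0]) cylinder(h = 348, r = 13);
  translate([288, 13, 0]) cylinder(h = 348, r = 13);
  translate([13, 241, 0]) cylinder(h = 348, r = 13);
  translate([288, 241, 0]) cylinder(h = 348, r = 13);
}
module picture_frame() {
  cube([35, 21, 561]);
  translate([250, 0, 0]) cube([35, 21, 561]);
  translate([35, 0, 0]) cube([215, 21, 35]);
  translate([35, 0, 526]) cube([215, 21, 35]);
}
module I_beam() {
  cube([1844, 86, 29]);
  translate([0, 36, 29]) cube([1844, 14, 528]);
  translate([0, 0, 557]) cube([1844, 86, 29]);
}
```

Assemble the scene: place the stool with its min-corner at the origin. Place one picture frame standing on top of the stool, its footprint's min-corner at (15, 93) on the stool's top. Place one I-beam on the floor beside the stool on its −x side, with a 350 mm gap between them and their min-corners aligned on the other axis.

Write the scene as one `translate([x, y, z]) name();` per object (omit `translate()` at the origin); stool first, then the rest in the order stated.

stool();
translate([15, 93, 389]) picture_frame();
translate([-2194, 0, 0]) I_beam();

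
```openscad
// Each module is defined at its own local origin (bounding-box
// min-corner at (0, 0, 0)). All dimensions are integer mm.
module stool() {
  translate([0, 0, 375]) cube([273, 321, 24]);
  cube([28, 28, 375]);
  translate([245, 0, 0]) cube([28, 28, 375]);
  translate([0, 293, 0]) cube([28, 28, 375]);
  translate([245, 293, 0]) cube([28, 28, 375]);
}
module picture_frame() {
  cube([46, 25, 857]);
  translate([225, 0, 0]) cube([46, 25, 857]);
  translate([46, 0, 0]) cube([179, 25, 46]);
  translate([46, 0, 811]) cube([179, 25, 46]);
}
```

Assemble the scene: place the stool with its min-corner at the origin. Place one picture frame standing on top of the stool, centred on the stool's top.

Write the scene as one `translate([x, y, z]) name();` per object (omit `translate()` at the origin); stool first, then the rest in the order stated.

stool();
translate([1, 148, 399]) picture_frame();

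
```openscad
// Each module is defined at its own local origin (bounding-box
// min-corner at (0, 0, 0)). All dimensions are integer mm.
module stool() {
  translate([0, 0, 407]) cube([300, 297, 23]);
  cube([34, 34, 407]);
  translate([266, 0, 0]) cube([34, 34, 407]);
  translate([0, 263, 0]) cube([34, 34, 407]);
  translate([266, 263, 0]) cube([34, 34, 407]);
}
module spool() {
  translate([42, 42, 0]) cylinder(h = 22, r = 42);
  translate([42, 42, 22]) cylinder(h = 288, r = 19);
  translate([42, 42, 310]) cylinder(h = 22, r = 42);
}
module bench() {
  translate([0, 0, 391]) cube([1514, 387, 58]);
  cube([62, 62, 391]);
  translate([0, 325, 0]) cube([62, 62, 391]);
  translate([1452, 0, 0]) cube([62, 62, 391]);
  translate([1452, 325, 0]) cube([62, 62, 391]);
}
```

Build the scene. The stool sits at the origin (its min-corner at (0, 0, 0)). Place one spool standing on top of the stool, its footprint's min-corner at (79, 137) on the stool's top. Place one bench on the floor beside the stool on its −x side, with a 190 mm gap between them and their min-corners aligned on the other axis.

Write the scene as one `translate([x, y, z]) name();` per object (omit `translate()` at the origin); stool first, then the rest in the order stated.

stool();
translate([79, 137, 430]) spool();
translate([-1704, 0, 0]) bench();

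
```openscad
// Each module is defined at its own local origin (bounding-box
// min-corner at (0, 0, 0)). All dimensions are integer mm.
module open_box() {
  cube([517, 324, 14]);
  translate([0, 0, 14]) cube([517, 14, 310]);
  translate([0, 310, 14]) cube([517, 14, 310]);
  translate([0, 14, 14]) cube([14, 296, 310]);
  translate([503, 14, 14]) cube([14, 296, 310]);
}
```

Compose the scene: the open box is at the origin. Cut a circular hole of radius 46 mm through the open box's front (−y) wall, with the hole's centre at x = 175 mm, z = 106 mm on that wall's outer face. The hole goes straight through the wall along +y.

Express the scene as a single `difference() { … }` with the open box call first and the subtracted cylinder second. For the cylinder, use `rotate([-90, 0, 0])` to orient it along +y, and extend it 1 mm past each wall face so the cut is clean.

difference() {
  open_box();
  translate([175, -1, 106]) rotate([-90, 0, 0]) cylinder(h = 16, r = 46);
}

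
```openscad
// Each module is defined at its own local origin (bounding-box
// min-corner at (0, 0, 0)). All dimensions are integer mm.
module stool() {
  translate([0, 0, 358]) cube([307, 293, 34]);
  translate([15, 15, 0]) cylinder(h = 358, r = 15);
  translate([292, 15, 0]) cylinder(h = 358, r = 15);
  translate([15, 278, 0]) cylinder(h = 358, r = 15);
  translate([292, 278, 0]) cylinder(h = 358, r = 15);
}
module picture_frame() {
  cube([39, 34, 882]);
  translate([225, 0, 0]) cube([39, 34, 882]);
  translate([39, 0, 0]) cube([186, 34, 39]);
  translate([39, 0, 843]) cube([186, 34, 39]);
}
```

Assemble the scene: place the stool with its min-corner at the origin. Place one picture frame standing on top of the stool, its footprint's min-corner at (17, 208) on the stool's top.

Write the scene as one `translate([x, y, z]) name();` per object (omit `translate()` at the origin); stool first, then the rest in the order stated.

stool();
translate([17, 208, 392]) picture_frame();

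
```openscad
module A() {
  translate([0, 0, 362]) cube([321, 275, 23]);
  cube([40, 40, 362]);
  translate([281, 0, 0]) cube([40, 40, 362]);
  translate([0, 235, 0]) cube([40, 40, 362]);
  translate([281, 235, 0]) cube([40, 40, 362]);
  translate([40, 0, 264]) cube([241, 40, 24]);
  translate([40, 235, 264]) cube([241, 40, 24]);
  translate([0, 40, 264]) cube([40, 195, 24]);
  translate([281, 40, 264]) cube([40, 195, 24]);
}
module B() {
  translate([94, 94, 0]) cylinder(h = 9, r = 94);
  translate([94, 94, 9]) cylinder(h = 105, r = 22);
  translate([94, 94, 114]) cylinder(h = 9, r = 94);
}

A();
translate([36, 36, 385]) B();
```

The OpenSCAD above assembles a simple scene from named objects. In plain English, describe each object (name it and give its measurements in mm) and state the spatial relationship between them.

A is a four-legged stool. The seat is 321×275 mm, 23 mm thick, top at z = 385 mm. It stands on four square legs, each 40×40 mm in cross-section, from z = 0 to the seat underside, each flush with a corner of the seat. Four stretchers, 40 mm wide and 24 mm tall, connect adjacent legs with their undersides at z = 264 mm, each running between the inner faces of the legs it joins and aligned with the legs' outer faces on the other axis.

B is a spool: two coaxial disc flanges of radius 94 mm and thickness 9 mm, joined by a core cylinder of radius 22 mm and height 105 mm. The lower flange rests on z = 0 and the three cylinders share a vertical axis.

The spool is on top of the stool.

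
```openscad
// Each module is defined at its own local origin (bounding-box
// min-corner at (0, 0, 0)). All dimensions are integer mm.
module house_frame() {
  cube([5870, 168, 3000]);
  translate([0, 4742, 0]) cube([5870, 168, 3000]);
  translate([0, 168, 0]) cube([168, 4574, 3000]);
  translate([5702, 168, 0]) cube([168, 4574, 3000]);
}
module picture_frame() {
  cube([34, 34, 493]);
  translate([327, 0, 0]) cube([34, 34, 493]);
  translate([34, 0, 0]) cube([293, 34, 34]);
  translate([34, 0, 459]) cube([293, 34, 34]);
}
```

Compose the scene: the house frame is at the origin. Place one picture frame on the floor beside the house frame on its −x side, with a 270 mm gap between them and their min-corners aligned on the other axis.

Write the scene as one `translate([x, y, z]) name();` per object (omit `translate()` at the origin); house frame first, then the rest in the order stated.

house_frame();
translate([-631, 0, 0]) picture_frame();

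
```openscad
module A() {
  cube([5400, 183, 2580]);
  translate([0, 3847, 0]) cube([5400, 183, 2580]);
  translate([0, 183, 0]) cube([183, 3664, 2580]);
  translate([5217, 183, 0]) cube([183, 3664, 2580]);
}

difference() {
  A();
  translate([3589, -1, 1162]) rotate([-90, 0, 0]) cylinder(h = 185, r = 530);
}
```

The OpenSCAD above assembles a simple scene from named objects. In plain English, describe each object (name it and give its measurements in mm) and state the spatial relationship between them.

A is a box-shaped house frame (walls only): outside footprint 5400×4030 mm, wall height 2580 mm, wall thickness 183 mm. The two y-facing walls run the full x-width; the two x-facing walls fit between the inner faces of the y-facing walls.

The house frame has a circular hole of radius 530 mm through its front wall, centred at (x = 3589, z = 1162).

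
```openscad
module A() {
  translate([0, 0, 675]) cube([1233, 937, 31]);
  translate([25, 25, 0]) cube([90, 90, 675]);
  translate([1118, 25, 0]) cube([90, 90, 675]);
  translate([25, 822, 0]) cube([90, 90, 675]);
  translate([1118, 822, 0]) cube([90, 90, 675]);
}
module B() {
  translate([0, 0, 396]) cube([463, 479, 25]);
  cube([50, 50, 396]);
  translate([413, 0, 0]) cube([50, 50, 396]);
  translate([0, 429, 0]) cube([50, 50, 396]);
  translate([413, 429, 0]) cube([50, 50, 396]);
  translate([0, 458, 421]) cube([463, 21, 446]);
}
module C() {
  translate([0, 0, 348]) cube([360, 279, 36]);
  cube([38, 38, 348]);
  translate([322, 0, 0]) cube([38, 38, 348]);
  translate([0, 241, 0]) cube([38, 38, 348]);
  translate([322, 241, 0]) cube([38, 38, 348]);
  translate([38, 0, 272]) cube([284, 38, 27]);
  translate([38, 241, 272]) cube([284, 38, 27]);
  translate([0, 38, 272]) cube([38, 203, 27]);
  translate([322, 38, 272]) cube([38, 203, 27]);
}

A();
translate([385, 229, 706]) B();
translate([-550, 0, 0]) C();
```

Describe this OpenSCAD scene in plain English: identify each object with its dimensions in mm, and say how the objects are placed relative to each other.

A is a table with a 1233×937 mm rectangular top, 31 mm thick, top surface at z = 706 mm, supported by four 90×90 mm square legs, each inset 25 mm from the nearest pair of top edges, running from the floor.

B is a chair. The seat is a 463×479×25 mm slab with its top at z = 421 mm, on four 50×50 mm corner legs (flush with the seat edges, standing on z = 0). A flat backrest 21 mm thick, 446 mm tall, spans the full seat width and rises from the seat top along its +y edge, rear face flush with the rear of the seat.

C is a four-legged stool. The seat is a 360×279×36 mm slab whose top surface is at z = 384 mm; four square legs, each 38×38 mm in cross-section, run from the floor (z = 0) to the underside of the seat, each flush with a corner of the seat. Four stretchers, 38 mm wide and 27 mm tall, connect adjacent legs with their undersides at z = 272 mm, each running between the inner faces of the legs it joins and aligned with the legs' outer faces on the other axis.

The chair is on top of the table, centred. The stool is on the floor beside the table on its −x side.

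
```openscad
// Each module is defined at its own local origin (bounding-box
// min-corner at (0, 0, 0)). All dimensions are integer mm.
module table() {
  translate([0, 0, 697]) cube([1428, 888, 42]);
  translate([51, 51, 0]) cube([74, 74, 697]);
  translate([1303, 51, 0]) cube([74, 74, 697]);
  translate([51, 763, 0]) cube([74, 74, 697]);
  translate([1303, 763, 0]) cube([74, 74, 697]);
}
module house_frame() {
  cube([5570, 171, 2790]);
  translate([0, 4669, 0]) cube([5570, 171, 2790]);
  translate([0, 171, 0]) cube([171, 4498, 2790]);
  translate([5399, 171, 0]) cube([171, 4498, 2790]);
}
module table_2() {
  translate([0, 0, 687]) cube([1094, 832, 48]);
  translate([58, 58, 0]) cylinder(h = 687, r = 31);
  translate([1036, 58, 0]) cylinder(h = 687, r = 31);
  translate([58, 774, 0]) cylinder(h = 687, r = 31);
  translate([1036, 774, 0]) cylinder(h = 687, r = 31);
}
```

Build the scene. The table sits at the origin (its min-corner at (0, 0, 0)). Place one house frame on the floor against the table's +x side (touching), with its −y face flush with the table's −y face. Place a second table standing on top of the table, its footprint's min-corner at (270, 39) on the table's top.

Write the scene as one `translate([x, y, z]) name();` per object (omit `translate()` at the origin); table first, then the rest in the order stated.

table();
translate([1428, 0, 0]) house_frame();
translate([270, 39, 739]) table_2();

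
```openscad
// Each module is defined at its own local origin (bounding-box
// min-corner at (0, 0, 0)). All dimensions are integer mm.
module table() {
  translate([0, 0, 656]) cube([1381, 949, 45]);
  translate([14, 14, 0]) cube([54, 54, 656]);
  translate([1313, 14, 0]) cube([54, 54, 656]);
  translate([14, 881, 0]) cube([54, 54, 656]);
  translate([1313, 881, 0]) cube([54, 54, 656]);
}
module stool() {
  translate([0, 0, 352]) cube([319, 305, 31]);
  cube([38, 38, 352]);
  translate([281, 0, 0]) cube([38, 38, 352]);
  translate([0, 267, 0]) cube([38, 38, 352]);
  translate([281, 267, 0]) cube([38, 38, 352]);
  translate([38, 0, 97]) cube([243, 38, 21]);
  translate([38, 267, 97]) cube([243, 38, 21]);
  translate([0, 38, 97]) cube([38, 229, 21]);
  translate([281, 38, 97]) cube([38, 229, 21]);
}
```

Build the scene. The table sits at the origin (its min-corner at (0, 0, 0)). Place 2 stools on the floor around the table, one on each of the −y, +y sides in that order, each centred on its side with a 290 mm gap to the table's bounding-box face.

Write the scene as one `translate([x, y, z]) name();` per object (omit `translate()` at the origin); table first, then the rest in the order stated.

table();
translate([531, -595, 0]) stool();
translate([531, 1239, 0]) stool();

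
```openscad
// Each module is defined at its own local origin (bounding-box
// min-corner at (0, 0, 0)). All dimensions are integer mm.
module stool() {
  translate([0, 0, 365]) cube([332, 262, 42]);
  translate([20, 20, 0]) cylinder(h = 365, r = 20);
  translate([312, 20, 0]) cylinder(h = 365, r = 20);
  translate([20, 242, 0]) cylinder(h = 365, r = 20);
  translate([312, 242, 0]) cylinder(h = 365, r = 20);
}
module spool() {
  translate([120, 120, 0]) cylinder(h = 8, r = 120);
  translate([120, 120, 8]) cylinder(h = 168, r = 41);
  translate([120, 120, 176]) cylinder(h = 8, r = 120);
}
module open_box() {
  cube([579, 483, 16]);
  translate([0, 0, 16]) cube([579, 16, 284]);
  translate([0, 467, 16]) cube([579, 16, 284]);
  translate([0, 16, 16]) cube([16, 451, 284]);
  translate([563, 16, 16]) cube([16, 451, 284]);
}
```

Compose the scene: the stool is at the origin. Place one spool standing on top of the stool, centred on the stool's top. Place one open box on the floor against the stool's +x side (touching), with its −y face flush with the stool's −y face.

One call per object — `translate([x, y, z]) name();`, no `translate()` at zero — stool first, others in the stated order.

stool();
translate([46, 11, 407]) spool();
translate([332, 0, 0]) open_box();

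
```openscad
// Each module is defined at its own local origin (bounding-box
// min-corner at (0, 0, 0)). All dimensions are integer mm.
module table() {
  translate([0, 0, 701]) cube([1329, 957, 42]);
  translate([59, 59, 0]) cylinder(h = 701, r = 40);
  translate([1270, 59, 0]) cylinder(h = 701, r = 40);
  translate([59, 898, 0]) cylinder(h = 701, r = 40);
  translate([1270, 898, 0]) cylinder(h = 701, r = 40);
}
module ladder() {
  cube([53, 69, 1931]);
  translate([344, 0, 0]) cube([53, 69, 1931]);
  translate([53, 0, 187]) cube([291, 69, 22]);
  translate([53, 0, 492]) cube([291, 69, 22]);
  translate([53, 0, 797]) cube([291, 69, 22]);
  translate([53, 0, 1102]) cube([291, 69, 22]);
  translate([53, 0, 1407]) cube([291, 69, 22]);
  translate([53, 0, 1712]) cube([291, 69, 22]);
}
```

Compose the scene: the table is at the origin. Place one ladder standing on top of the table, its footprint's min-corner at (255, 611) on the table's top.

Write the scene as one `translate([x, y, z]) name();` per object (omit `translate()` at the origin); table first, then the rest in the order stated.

table();
translate([255, 611, 743]) ladder();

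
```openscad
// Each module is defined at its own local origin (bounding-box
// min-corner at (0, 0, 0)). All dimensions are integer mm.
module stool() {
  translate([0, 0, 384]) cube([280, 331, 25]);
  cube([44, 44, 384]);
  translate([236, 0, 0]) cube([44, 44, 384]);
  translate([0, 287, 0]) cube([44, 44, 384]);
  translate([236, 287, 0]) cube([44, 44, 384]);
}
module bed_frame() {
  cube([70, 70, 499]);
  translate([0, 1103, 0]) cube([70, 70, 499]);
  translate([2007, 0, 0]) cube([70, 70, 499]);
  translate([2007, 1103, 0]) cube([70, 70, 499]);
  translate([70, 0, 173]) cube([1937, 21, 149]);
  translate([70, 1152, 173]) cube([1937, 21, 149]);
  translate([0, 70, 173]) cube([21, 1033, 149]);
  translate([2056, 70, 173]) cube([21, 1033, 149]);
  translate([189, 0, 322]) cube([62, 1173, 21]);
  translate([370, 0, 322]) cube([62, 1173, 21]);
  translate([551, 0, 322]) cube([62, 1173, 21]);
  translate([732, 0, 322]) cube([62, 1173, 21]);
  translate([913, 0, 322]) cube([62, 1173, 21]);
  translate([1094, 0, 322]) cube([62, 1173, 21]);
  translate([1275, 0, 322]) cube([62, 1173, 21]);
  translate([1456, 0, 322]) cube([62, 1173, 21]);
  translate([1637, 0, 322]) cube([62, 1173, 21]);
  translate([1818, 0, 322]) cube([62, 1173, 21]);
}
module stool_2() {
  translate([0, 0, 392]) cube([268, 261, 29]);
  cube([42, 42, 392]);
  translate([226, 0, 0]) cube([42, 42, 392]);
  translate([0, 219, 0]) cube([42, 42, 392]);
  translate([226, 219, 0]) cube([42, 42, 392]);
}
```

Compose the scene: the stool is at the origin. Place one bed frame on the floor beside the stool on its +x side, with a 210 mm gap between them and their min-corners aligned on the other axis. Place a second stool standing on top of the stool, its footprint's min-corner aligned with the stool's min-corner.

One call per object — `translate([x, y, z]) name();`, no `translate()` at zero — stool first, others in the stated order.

stool();
translate([490, 0, 0]) bed_frame();
translate([0, 0, 409]) stool_2();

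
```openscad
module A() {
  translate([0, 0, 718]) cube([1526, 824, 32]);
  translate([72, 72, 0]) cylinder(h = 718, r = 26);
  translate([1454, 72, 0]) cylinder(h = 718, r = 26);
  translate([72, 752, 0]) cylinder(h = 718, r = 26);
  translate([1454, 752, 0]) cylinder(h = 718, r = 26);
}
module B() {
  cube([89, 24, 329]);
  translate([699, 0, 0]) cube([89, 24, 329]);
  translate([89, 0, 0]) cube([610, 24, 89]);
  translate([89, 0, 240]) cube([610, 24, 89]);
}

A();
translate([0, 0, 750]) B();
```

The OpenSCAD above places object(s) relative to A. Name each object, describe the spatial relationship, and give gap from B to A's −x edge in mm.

The picture frame's min-x is at 0; the table's min-x is 0; gap = 0 mm.

A is a table. B is a picture frame. The picture frame is on top of the table. The gap from the picture frame to the table's −x edge is 0 mm.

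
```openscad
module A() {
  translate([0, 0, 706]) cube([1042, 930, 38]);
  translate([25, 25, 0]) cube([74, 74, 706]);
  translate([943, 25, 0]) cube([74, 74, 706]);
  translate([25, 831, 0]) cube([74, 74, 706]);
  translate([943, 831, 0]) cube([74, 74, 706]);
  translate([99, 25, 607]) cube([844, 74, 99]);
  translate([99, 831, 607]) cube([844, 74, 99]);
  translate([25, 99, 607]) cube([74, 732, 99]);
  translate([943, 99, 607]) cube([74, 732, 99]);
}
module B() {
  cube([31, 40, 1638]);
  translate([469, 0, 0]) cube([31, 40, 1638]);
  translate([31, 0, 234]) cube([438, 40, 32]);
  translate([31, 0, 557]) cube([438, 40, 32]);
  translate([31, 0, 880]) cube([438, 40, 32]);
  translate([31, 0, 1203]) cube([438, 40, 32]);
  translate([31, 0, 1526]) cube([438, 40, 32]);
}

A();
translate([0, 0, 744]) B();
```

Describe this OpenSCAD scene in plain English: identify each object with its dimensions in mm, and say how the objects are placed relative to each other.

A is a table: top 1042 mm (x) × 930 mm (y), 38 mm thick, upper face at z = 744 mm, on four 74×74 mm square legs, each inset 25 mm from the nearest pair of top edges, running from z = 0 to the bottom of the top. Four apron rails, 74 mm thick and 99 mm tall, run between adjacent legs with their top edges flush with the underside of the top and their outer faces flush with the legs' outer faces.

B is a straight ladder. Two 31×40 mm vertical rails, 1638 mm tall, stand 500 mm apart (outside-to-outside) with their front faces coplanar on the −y side. 5 rungs, each 40 mm deep and 32 mm tall, span between the inner faces of the rails, front faces flush with the rails. The lowest rung's underside is at z = 234 mm and rungs are spaced 323 mm apart (underside to underside).

The ladder is on top of the table.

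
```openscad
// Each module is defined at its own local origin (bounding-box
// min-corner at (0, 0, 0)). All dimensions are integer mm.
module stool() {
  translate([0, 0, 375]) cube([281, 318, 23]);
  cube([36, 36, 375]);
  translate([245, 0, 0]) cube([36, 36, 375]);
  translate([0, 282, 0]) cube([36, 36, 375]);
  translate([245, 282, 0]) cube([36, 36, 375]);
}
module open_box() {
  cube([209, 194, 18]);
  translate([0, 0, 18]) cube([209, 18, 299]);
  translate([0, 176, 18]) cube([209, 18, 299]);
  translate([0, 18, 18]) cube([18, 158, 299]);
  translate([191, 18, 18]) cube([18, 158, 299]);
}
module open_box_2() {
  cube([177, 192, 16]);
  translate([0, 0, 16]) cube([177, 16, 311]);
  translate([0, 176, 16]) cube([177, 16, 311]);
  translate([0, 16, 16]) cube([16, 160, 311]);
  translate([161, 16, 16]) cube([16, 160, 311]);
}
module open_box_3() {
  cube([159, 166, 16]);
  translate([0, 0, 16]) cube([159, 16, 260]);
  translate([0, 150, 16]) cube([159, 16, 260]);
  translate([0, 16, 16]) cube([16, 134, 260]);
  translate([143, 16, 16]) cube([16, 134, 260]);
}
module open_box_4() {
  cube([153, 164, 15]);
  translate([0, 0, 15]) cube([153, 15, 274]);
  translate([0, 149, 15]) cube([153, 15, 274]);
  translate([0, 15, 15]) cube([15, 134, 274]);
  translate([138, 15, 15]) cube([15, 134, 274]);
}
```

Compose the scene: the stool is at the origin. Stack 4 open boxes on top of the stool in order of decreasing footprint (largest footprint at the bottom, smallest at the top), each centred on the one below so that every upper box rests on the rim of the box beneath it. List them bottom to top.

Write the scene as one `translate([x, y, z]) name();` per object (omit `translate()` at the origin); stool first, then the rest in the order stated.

stool();
translate([36, 62, 398]) open_box();
translate([52, 63, 715]) open_box_2();
translate([61, 76, 1042]) open_box_3();
translate([64, 77, 1318]) open_box_4();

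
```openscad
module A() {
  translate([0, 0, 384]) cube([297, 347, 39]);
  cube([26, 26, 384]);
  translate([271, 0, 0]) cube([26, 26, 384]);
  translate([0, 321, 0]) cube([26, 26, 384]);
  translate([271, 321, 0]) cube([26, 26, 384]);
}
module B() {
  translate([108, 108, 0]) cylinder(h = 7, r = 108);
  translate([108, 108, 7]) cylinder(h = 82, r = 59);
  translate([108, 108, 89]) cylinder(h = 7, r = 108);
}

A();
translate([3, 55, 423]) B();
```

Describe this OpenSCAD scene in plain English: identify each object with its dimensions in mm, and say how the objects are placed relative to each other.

A is a four-legged stool. The seat is a 297×347×39 mm slab whose top surface is at z = 423 mm; four square legs, each 26×26 mm in cross-section, run from the floor (z = 0) to the underside of the seat, each flush with a corner of the seat.

B is a spool: two coaxial disc flanges of radius 108 mm and thickness 7 mm, joined by a core cylinder of radius 59 mm and height 82 mm. The lower flange rests on z = 0 and the three cylinders share a vertical axis.

The spool is on top of the stool.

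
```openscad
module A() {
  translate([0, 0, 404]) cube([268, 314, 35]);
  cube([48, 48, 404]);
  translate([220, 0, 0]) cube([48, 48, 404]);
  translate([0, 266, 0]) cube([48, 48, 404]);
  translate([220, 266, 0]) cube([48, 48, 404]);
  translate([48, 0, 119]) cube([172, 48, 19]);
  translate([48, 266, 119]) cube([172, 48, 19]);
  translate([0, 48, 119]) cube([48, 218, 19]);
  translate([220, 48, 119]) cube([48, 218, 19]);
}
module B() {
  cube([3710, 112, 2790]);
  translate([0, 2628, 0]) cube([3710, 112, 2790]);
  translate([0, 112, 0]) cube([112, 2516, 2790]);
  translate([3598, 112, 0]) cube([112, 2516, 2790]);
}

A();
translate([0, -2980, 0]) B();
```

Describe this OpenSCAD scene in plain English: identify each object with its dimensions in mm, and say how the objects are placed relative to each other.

A is a four-legged stool. The seat is 268×314 mm, 35 mm thick, top at z = 439 mm. It stands on four square legs, each 48×48 mm in cross-section, from z = 0 to the seat underside, each flush with a corner of the seat. Four stretchers, 48 mm wide and 19 mm tall, connect adjacent legs with their undersides at z = 119 mm, each running between the inner faces of the legs it joins and aligned with the legs' outer faces on the other axis.

B is a box-shaped house frame (walls only): outside footprint 3710×2740 mm, wall height 2790 mm, wall thickness 112 mm. The two y-facing walls run the full x-width; the two x-facing walls fit between the inner faces of the y-facing walls.

The house frame is on the floor beside the stool on its −y side.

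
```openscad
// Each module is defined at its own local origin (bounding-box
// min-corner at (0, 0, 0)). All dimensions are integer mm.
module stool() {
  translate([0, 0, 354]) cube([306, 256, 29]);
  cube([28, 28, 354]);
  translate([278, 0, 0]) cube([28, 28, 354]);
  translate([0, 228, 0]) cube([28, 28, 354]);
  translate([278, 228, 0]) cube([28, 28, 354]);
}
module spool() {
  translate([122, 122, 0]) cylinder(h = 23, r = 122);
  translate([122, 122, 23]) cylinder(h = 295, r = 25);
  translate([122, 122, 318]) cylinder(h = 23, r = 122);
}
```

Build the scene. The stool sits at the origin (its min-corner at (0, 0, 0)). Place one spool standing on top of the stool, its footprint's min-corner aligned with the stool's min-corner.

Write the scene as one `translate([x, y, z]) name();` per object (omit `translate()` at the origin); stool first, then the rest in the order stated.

stool();
translate([0, 0, 383]) spool();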